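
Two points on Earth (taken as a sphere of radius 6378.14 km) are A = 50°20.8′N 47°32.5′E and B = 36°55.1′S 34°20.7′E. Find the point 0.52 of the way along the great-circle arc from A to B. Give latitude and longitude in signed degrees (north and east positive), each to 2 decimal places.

5.01°, 39.99°

Central angle δ = 1.5365 rad. Interpolating on the sphere with fraction f = 0.52:
P = [sin((1−f)δ)·A + sin(fδ)·B] / sin δ = 0.6729·A + 0.7171·B in Cartesian coordinates,
giving P = (0.7632, 0.6402, 0.0873), i.e. latitude 5.01°, longitude 39.99°.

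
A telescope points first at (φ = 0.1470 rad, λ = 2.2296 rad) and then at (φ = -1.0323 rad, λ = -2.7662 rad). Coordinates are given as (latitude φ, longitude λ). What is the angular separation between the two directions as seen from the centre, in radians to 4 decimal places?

Let φ₁ = 0.1470 rad, φ₂ = -1.0323 rad, and Δλ = 1.2874 rad.
Haversine: a = sin²(Δφ/2) + cos φ₁ cos φ₂ sin²(Δλ/2) = 0.3092 + (0.9892)(0.5128)(0.3602) = 0.49194.
Central angle c = 2·arcsin(√a) = 1.55468 rad.
So the angular separation is 1.5547 rad.

1.5547 rad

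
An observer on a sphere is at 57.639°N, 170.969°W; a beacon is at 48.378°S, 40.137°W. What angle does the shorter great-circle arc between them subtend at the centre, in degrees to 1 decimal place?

149.8°

In radians: φ₁ = 1.0060, φ₂ = -0.8444, Δλ = 130.832° = 2.2834 rad.
Haversine: a = sin²(Δφ/2) + cos φ₁ cos φ₂ sin²(Δλ/2) = 0.6380 + (0.5353)(0.6642)(0.8269) = 0.93195.
Central angle c = 2·arcsin(√a) = 2.61376 rad.
So the angular separation is 149.8°.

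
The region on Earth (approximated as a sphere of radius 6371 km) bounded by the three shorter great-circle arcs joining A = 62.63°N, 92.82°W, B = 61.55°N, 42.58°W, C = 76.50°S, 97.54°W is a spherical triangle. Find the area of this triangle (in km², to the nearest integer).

Side lengths (central angles): a = 2.4834, b = 2.4288, c = 0.4005 rad; semiperimeter s = 2.6563.
By l'Huilier's theorem, tan(E/4) = √[tan(s/2) tan((s−a)/2) tan((s−b)/2) tan((s−c)/2)], giving spherical excess E = 1.1308 rad.
Area = E·R² = 1.1308 × (6371)² ≈ 45897268 km².

45897268 km²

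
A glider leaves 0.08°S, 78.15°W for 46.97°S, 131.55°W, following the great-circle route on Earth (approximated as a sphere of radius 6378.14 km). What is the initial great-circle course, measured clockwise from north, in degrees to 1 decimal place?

With φ₁ = -0.0014, φ₂ = -0.8198, Δλ = -0.9320 rad, the forward-azimuth formula gives
θ = atan2( sin Δλ cos φ₂ , cos φ₁ sin φ₂ − sin φ₁ cos φ₂ cos Δλ ) = atan2(-0.5478, -0.7304) = -143.13°.
Adding 360° brings this into [0°, 360°): 216.9°.

216.9°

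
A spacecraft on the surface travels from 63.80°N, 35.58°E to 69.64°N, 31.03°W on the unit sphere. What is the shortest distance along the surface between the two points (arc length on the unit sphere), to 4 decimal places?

In radians: φ₁ = 1.1135, φ₂ = 1.2154, Δλ = -66.610° = -1.1626 rad.
cos c = sin φ₁ sin φ₂ + cos φ₁ cos φ₂ cos Δλ = (0.8973)(0.9375) + (0.4415)(0.3479)(0.3970) = 0.90218,
so c = arccos(0.90218) = 0.44599 rad.
On the unit sphere the arc length equals the central angle: 0.4460.

0.4460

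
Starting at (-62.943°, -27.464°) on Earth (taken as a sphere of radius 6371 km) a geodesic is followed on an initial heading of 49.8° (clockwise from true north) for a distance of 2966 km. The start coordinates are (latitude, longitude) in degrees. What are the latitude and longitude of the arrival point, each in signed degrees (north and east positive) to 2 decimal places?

Angular distance δ = d/R = 2966/6371 = 0.46555 rad; initial bearing θ = 0.8692 rad.
sin φ₂ = sin φ₁ cos δ + cos φ₁ sin δ cos θ = (-0.8906)(0.8936) + (0.4549)(0.4489)(0.6455) = -0.6640, so φ₂ = -41.60°.
Δλ = atan2(sin θ sin δ cos φ₁, cos δ − sin φ₁ sin φ₂) = atan2(0.1560, 0.3023) = 27.293°.
λ₂ = -27.464° + 27.293° = -0.17°.

-41.60°, -0.17°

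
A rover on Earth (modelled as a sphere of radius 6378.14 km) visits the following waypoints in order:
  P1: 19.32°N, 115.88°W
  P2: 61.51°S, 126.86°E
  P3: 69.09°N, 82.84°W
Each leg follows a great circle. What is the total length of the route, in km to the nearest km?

31779 km

Leg P1→P2: central angle 2.0909 rad, distance 13336.0 km.
Leg P2→P3: central angle 2.8915 rad, distance 18442.6 km.
Total: 13336.0 + 18442.6 ≈ 31779 km.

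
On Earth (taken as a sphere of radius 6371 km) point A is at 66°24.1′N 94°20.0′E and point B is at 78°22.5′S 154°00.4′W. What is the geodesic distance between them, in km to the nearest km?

17572 km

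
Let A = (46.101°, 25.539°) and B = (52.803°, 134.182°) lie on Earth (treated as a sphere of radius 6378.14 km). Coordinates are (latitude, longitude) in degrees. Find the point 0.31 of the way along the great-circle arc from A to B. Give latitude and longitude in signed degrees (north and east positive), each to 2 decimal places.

59.19°, 50.50°

Central angle δ = 1.1152 rad. Interpolating on the sphere with fraction f = 0.31:
P = [sin((1−f)δ)·A + sin(fδ)·B] / sin δ = 0.7748·A + 0.3774·B in Cartesian coordinates,
giving P = (0.3257, 0.3952, 0.8589), i.e. latitude 59.19°, longitude 50.50°.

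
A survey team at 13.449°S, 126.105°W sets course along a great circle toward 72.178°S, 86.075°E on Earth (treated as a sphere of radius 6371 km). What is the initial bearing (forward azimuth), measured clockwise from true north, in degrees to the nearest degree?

189°

Δλ = -147.820° = -2.5799 rad.
y = sin Δλ · cos φ₂ = (-0.5326)(0.3061) = -0.1630
x = cos φ₁ sin φ₂ − sin φ₁ cos φ₂ cos Δλ = (0.9726)(-0.9520) − (-0.2326)(0.3061)(-0.8464) = -0.9862
θ = atan2(y, x) = -170.61°; adding 360° gives 189°.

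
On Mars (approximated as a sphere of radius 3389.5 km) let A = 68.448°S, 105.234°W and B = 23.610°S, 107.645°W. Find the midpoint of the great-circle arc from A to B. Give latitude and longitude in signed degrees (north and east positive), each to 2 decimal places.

Central angle δ = 0.7830 rad. Interpolating on the sphere with fraction f = 0.5:
P = [sin((1−f)δ)·A + sin(fδ)·B] / sin δ = 0.5409·A + 0.5409·B in Cartesian coordinates,
giving P = (-0.2025, -0.6641, -0.7198), i.e. latitude -46.03°, longitude -106.96°.

-46.03°, -106.96°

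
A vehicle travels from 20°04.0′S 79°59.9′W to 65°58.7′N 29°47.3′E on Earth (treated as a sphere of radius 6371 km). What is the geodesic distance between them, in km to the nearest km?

With latitudes φ₁ = -20.067°, φ₂ = 65.978° and longitude difference Δλ = 109.787°:
cos c = sin φ₁ sin φ₂ + cos φ₁ cos φ₂ cos Δλ = (-0.3431)(0.9134) + (0.9393)(0.4071)(-0.3385) = -0.44284,
so c = arccos(-0.44284) = 2.02956 rad.
Distance = R·c = 6371 × 2.0296 ≈ 12930 km.

12930 km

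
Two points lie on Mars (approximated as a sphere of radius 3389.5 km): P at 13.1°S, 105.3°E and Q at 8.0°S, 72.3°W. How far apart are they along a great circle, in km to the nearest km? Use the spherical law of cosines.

With latitudes φ₁ = -13.100°, φ₂ = -8.000° and longitude difference Δλ = -177.600°:
cos c = sin φ₁ sin φ₂ + cos φ₁ cos φ₂ cos Δλ = (-0.2267)(-0.1392) + (0.9740)(0.9903)(-0.9991) = -0.93211,
so c = arccos(-0.93211) = 2.77099 rad.
Distance = R·c = 3389.5 × 2.7710 ≈ 9392 km.

9392 km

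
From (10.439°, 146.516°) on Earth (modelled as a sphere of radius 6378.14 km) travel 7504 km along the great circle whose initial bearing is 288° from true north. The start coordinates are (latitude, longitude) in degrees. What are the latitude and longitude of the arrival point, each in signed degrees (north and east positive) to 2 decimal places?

Angular distance δ = d/R = 7504/6378.14 = 1.17652 rad; initial bearing θ = 5.0265 rad.
sin φ₂ = sin φ₁ cos δ + cos φ₁ sin δ cos θ = (0.1812)(0.3841) + (0.9834)(0.9233)(0.3090) = 0.3502, so φ₂ = 20.50°.
Δλ = atan2(sin θ sin δ cos φ₁, cos δ − sin φ₁ sin φ₂) = atan2(-0.8636, 0.3207) = -69.627°.
λ₂ = 146.516° − 69.627° = 76.89°.

20.50°, 76.89°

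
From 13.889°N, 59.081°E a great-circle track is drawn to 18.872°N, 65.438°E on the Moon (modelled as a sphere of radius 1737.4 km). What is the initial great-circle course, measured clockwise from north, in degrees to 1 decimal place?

49.9°

With φ₁ = 0.2424, φ₂ = 0.3294, Δλ = 0.1110 rad, the forward-azimuth formula gives
θ = atan2( sin Δλ cos φ₂ , cos φ₁ sin φ₂ − sin φ₁ cos φ₂ cos Δλ ) = atan2(0.1048, 0.0883) = 49.89°.
So the initial bearing is 49.9°.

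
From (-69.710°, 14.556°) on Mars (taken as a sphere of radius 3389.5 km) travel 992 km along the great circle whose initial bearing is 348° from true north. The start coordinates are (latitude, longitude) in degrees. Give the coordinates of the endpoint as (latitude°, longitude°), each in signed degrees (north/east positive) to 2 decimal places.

-53.15°, 8.82°

Angular distance δ = d/R = 992/3389.5 = 0.29267 rad; initial bearing θ = 6.0737 rad.
sin φ₂ = sin φ₁ cos δ + cos φ₁ sin δ cos θ = (-0.9379)(0.9575) + (0.3468)(0.2885)(0.9781) = -0.8002, so φ₂ = -53.15°.
Δλ = atan2(sin θ sin δ cos φ₁, cos δ − sin φ₁ sin φ₂) = atan2(-0.0208, 0.2069) = -5.740°.
λ₂ = 14.556° − 5.740° = 8.82°.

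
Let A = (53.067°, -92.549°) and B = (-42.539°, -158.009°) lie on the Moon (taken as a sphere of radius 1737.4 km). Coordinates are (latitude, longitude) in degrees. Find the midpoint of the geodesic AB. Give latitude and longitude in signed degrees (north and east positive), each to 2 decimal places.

6.24°, -129.02°

Central angle δ = 1.9354 rad. Interpolating on the sphere with fraction f = 0.5:
P = [sin((1−f)δ)·A + sin(fδ)·B] / sin δ = 0.8815·A + 0.8815·B in Cartesian coordinates,
giving P = (-0.6258, -0.7724, 0.1086), i.e. latitude 6.24°, longitude -129.02°.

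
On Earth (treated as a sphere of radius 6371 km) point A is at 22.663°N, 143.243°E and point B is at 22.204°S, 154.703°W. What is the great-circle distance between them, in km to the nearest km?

8366 km

With latitudes φ₁ = 22.663°, φ₂ = -22.204° and longitude difference Δλ = 62.054°:
cos c = sin φ₁ sin φ₂ + cos φ₁ cos φ₂ cos Δλ = (0.3853)(-0.3779) + (0.9228)(0.9258)(0.4686) = 0.25477,
so c = arccos(0.25477) = 1.31318 rad.
Distance = R·c = 6371 × 1.3132 ≈ 8366 km.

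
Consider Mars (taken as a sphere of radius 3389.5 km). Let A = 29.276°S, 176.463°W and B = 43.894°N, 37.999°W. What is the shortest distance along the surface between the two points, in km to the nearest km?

8522 km

In radians: φ₁ = -0.5110, φ₂ = 0.7661, Δλ = 138.464° = 2.4167 rad.
cos c = sin φ₁ sin φ₂ + cos φ₁ cos φ₂ cos Δλ = (-0.4890)(0.6933) + (0.8723)(0.7206)(-0.7485) = -0.80957,
so c = arccos(-0.80957) = 2.51421 rad.
Distance = R·c = 3389.5 × 2.5142 ≈ 8522 km.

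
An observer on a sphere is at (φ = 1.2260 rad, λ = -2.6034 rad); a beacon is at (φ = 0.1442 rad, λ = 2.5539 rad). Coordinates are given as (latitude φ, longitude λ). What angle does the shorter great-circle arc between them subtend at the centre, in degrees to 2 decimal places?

In radians: φ₁ = 1.2260, φ₂ = 0.1442, Δλ = -64.508° = -1.1259 rad.
Haversine: a = sin²(Δφ/2) + cos φ₁ cos φ₂ sin²(Δλ/2) = 0.2651 + (0.3380)(0.9896)(0.2848) = 0.36040.
Central angle c = 2·arcsin(√a) = 1.28783 rad.
So the angular separation is 73.79°.

73.79°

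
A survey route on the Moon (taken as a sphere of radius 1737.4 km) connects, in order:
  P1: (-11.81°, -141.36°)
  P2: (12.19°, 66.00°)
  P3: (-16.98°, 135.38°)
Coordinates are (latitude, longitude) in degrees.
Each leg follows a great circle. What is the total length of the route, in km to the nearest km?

Leg P1→P2: central angle 2.6747 rad, distance 4646.9 km.
Leg P2→P3: central angle 1.2999 rad, distance 2258.5 km.
Total: 4646.9 + 2258.5 ≈ 6905 km.

6905 km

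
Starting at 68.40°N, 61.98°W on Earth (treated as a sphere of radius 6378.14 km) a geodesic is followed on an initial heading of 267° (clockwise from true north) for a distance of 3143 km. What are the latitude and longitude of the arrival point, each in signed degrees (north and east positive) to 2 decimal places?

54.10°, -115.66°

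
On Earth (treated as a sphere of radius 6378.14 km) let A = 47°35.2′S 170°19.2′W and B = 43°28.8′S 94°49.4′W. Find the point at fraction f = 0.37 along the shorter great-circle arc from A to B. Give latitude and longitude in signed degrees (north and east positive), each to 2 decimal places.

Central angle δ = 0.8885 rad. Interpolating on the sphere with fraction f = 0.37:
P = [sin((1−f)δ)·A + sin(fδ)·B] / sin δ = 0.6841·A + 0.4160·B in Cartesian coordinates,
giving P = (-0.4802, -0.3784, -0.7913), i.e. latitude -52.31°, longitude -141.77°.

-52.31°, -141.77°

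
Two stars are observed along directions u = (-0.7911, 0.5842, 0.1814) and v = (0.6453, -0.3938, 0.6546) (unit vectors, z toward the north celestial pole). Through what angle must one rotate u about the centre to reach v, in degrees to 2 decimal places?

u·v = -0.6218; |u| = 1.0000, |v| = 1.0000.
cos θ = (u·v)/(|u||v|) = -0.6218, so θ = 128.45°.

128.45°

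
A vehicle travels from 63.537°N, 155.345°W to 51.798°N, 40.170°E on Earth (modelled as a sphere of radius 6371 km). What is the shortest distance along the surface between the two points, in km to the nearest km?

7119 km

Let φ₁ = 1.1089 rad, φ₂ = 0.9040 rad, and Δλ = -2.8708 rad.
Haversine: a = sin²(Δφ/2) + cos φ₁ cos φ₂ sin²(Δλ/2) = 0.0105 + (0.4456)(0.6184)(0.9818) = 0.28102.
Central angle c = 2·arcsin(√a) = 1.11748 rad.
Distance = R·c = 6371 × 1.1175 ≈ 7119 km.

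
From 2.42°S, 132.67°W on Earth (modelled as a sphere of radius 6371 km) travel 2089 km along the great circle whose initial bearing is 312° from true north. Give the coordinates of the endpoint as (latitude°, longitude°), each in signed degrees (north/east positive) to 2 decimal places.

Angular distance δ = d/R = 2089/6371 = 0.32789 rad; initial bearing θ = 5.4454 rad.
sin φ₂ = sin φ₁ cos δ + cos φ₁ sin δ cos θ = (-0.0422)(0.9467) + (0.9991)(0.3220)(0.6691) = 0.1753, so φ₂ = 10.10°.
Δλ = atan2(sin θ sin δ cos φ₁, cos δ − sin φ₁ sin φ₂) = atan2(-0.2391, 0.9541) = -14.069°.
λ₂ = -132.670° − 14.069° = -146.74°.

10.10°, -146.74°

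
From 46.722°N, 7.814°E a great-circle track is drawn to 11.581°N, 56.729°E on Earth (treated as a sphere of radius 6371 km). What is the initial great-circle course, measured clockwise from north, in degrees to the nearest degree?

Δλ = 48.915° = 0.8537 rad.
y = sin Δλ · cos φ₂ = (0.7537)(0.9796) = 0.7384
x = cos φ₁ sin φ₂ − sin φ₁ cos φ₂ cos Δλ = (0.6855)(0.2008) − (0.7280)(0.9796)(0.6572) = -0.3311
θ = atan2(y, x) = 114.15°, so the bearing is 114°.

114°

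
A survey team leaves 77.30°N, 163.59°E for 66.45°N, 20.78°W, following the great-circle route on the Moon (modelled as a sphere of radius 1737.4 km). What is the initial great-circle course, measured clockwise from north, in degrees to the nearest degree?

3°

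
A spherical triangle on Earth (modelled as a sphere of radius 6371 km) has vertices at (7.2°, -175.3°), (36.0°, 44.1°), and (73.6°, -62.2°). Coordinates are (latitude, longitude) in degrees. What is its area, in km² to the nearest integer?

49191229 km²

Side lengths (central angles): a = 1.0475, b = 1.5605, c = 2.1490 rad; semiperimeter s = 2.3785.
By l'Huilier's theorem, tan(E/4) = √[tan(s/2) tan((s−a)/2) tan((s−b)/2) tan((s−c)/2)], giving spherical excess E = 1.2119 rad.
Area = E·R² = 1.2119 × (6371)² ≈ 49191229 km².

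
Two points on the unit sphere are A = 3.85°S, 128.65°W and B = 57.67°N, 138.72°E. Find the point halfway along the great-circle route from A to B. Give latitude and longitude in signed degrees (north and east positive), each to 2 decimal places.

35.02°, -157.41°

Central angle δ = 1.6521 rad. Interpolating on the sphere with fraction f = 0.5:
P = [sin((1−f)δ)·A + sin(fδ)·B] / sin δ = 0.7377·A + 0.7377·B in Cartesian coordinates,
giving P = (-0.7562, -0.3145, 0.5738), i.e. latitude 35.02°, longitude -157.41°.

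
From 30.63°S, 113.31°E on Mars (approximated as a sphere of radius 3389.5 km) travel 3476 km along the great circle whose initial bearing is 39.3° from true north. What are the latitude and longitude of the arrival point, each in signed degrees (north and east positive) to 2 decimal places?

Angular distance δ = d/R = 3476/3389.5 = 1.02552 rad; initial bearing θ = 0.6859 rad.
sin φ₂ = sin φ₁ cos δ + cos φ₁ sin δ cos θ = (-0.5095)(0.5187) + (0.8605)(0.8550)(0.7738) = 0.3051, so φ₂ = 17.76°.
Δλ = atan2(sin θ sin δ cos φ₁, cos δ − sin φ₁ sin φ₂) = atan2(0.4660, 0.6741) = 34.655°.
λ₂ = 113.310° + 34.655° = 147.97°.

17.76°, 147.97°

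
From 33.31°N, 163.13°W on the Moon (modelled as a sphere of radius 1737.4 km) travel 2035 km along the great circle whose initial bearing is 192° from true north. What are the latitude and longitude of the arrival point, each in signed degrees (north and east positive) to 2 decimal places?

Angular distance δ = d/R = 2035/1737.4 = 1.17129 rad; initial bearing θ = 3.3510 rad.
sin φ₂ = sin φ₁ cos δ + cos φ₁ sin δ cos θ = (0.5492)(0.3890) + (0.8357)(0.9213)(-0.9781) = -0.5395, so φ₂ = -32.65°.
Δλ = atan2(sin θ sin δ cos φ₁, cos δ − sin φ₁ sin φ₂) = atan2(-0.1601, 0.6852) = -13.149°.
λ₂ = -163.130° − 13.149° = -176.28°.

-32.65°, -176.28°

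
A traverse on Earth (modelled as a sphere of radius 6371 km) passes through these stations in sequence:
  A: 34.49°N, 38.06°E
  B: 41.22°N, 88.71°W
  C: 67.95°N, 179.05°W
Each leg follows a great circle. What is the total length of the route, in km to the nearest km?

Leg A→B: central angle 1.5688 rad, distance 9994.7 km.
Leg B→C: central angle 0.9159 rad, distance 5835.2 km.
Total: 9994.7 + 5835.2 ≈ 15830 km.

15830 km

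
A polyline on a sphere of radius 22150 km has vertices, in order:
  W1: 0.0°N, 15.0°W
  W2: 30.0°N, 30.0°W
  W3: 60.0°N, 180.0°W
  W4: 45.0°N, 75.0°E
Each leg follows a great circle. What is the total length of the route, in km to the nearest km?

Leg W1→W2: central angle 0.5799 rad, distance 12844.8 km.
Leg W2→W3: central angle 1.5128 rad, distance 33507.4 km.
Leg W3→W4: central angle 1.0229 rad, distance 22657.9 km.
Total: 12844.8 + 33507.4 + 22657.9 ≈ 69010 km.

69010 km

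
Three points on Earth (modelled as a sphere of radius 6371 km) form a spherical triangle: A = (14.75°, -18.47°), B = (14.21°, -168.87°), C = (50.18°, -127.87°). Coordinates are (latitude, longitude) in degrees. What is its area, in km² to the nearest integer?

9807597 km²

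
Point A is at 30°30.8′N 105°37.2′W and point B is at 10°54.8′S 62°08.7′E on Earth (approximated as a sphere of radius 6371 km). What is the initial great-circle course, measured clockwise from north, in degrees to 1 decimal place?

32.7°

With φ₁ = 0.5326, φ₂ = -0.1905, Δλ = 2.9281 rad, the forward-azimuth formula gives
θ = atan2( sin Δλ cos φ₂ , cos φ₁ sin φ₂ − sin φ₁ cos φ₂ cos Δλ ) = atan2(0.2081, 0.3241) = 32.70°.
So the initial bearing is 32.7°.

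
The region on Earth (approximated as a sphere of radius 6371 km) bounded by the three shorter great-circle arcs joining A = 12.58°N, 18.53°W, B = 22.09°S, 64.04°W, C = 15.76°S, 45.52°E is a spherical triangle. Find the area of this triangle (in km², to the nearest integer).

Side lengths (central angles): a = 1.7685, b = 1.2112, c = 0.9862 rad; semiperimeter s = 1.9830.
By l'Huilier's theorem, tan(E/4) = √[tan(s/2) tan((s−a)/2) tan((s−b)/2) tan((s−c)/2)], giving spherical excess E = 0.7539 rad.
Area = E·R² = 0.7539 × (6371)² ≈ 30599667 km².

30599667 km²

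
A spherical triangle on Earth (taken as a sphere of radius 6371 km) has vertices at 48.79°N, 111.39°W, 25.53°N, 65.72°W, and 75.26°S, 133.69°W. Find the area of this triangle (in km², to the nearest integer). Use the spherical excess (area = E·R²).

Side lengths (central angles): a = 1.9078, b = 2.1803, c = 0.7382 rad; semiperimeter s = 2.4132.
By l'Huilier's theorem, tan(E/4) = √[tan(s/2) tan((s−a)/2) tan((s−b)/2) tan((s−c)/2)], giving spherical excess E = 1.1531 rad.
Area = E·R² = 1.1531 × (6371)² ≈ 46804804 km².

46804804 km²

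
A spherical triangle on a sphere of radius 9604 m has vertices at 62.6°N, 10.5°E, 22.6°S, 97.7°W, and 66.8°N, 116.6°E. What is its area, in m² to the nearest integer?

Side lengths (central angles): a = 2.2832, b = 0.6986, c = 2.0645 rad; semiperimeter s = 2.5231.
By l'Huilier's theorem, tan(E/4) = √[tan(s/2) tan((s−a)/2) tan((s−b)/2) tan((s−c)/2)], giving spherical excess E = 1.3016 rad.
Area = E·R² = 1.3016 × (9604)² ≈ 120058986 m².

120058986 m²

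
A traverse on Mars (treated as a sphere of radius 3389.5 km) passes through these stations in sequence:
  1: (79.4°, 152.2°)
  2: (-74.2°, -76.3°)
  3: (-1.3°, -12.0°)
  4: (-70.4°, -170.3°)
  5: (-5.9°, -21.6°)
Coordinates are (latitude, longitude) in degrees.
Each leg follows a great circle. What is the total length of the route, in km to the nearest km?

Leg 1→2: central angle 2.9362 rad, distance 9952.3 km.
Leg 2→3: central angle 1.4305 rad, distance 4848.5 km.
Leg 3→4: central angle 1.8653 rad, distance 6322.3 km.
Leg 4→5: central angle 1.7602 rad, distance 5966.2 km.
Total: 9952.3 + 4848.5 + 6322.3 + 5966.2 ≈ 27089 km.

27089 km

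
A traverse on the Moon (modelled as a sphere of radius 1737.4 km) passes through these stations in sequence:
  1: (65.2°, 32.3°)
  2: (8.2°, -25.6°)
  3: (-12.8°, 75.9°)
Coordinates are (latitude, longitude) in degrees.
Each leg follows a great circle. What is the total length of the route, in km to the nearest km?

5229 km

Leg 1→2: central angle 1.2131 rad, distance 2107.7 km.
Leg 2→3: central angle 1.7967 rad, distance 3121.7 km.
Total: 2107.7 + 3121.7 ≈ 5229 km.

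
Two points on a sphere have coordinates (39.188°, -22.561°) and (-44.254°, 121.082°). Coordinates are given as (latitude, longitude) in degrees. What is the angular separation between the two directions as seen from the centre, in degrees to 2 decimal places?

152.63°

In radians: φ₁ = 0.6840, φ₂ = -0.7724, Δλ = 143.643° = 2.5070 rad.
cos c = sin φ₁ sin φ₂ + cos φ₁ cos φ₂ cos Δλ = (0.6319)(-0.6978) + (0.7751)(0.7163)(-0.8053) = -0.88803,
so c = arccos(-0.88803) = 2.66383 rad.
So the angular separation is 152.63°.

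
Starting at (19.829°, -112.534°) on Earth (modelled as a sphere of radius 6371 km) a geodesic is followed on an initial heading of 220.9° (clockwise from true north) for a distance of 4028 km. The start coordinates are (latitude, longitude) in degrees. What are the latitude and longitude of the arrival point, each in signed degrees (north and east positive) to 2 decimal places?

-8.43°, -135.56°

Angular distance δ = d/R = 4028/6371 = 0.63224 rad; initial bearing θ = 3.8554 rad.
sin φ₂ = sin φ₁ cos δ + cos φ₁ sin δ cos θ = (0.3392)(0.8067) + (0.9407)(0.5910)(-0.7559) = -0.1465, so φ₂ = -8.43°.
Δλ = atan2(sin θ sin δ cos φ₁, cos δ − sin φ₁ sin φ₂) = atan2(-0.3640, 0.8564) = -23.026°.
λ₂ = -112.534° − 23.026° = -135.56°.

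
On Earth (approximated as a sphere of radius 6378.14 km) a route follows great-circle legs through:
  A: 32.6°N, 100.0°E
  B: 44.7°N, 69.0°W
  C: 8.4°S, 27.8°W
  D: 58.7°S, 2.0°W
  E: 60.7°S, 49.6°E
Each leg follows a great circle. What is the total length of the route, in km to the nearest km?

Leg A→B: central angle 1.7812 rad, distance 11360.7 km.
Leg B→C: central angle 1.1304 rad, distance 7209.7 km.
Leg C→D: central angle 0.9428 rad, distance 6013.2 km.
Leg D→E: central angle 0.4439 rad, distance 2831.5 km.
Total: 11360.7 + 7209.7 + 6013.2 + 2831.5 ≈ 27415 km.

27415 km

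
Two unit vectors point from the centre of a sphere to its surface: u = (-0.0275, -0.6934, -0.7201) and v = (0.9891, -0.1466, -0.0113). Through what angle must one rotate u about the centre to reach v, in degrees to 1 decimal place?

85.3°

u·v = 0.0826; |u| = 1.0001, |v| = 1.0000.
cos θ = (u·v)/(|u||v|) = 0.0826, so θ = 85.3°.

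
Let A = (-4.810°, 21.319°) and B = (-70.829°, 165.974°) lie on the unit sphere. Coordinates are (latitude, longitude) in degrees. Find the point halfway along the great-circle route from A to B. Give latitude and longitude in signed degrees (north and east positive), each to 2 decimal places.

-53.79°, 35.93°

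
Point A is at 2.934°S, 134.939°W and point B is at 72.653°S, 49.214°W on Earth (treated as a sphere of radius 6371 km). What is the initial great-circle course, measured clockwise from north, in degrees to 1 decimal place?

Δλ = 85.725° = 1.4962 rad.
y = sin Δλ · cos φ₂ = (0.9972)(0.2982) = 0.2973
x = cos φ₁ sin φ₂ − sin φ₁ cos φ₂ cos Δλ = (0.9987)(-0.9545) − (-0.0512)(0.2982)(0.0745) = -0.9521
θ = atan2(y, x) = 162.66°, so the bearing is 162.7°.

162.7°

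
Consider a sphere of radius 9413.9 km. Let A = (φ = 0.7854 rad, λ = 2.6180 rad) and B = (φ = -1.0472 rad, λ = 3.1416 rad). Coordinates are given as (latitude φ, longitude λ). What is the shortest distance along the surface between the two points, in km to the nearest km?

Let φ₁ = 0.7854 rad, φ₂ = -1.0472 rad, and Δλ = 0.5236 rad.
cos c = sin φ₁ sin φ₂ + cos φ₁ cos φ₂ cos Δλ = (0.7071)(-0.8660) + (0.7071)(0.5000)(0.8660) = -0.30619,
so c = arccos(-0.30619) = 1.88198 rad.
Distance = R·c = 9413.9 × 1.8820 ≈ 17717 km.

17717 km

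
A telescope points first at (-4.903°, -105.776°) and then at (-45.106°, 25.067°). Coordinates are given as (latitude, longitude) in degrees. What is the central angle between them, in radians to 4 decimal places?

1.9816 rad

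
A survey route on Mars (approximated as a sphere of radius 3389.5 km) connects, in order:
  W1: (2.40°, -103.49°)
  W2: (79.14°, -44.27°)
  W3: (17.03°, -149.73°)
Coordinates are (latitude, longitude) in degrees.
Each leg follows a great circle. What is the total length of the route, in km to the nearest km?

Leg W1→W2: central angle 1.4329 rad, distance 4856.8 km.
Leg W2→W3: central angle 1.3288 rad, distance 4504.1 km.
Total: 4856.8 + 4504.1 ≈ 9361 km.

9361 km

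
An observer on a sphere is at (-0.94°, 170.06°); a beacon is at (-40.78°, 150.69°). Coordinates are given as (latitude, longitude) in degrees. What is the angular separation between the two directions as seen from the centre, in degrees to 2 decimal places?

With latitudes φ₁ = -0.940°, φ₂ = -40.780° and longitude difference Δλ = -19.370°:
cos c = sin φ₁ sin φ₂ + cos φ₁ cos φ₂ cos Δλ = (-0.0164)(-0.6532) + (0.9999)(0.7572)(0.9434) = 0.72498,
so c = arccos(0.72498) = 0.75979 rad.
So the angular separation is 43.53°.

43.53°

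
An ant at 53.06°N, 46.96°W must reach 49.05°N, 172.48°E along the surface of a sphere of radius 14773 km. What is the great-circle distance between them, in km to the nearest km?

18712 km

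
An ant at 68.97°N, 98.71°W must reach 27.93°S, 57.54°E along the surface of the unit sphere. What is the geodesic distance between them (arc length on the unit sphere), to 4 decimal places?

Let φ₁ = 1.2038 rad, φ₂ = -0.4875 rad, and Δλ = 2.7271 rad.
cos c = sin φ₁ sin φ₂ + cos φ₁ cos φ₂ cos Δλ = (0.9334)(-0.4684) + (0.3589)(0.8835)(-0.9153) = -0.72740,
so c = arccos(-0.72740) = 2.38532 rad.
On the unit sphere the arc length equals the central angle: 2.3853.

2.3853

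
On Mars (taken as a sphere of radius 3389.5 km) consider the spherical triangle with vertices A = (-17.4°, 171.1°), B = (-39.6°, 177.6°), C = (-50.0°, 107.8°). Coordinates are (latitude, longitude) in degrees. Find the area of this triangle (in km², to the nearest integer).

2035735 km²

Side lengths (central angles): a = 0.8509, b = 1.0418, c = 0.3998 rad; semiperimeter s = 1.1462.
By l'Huilier's theorem, tan(E/4) = √[tan(s/2) tan((s−a)/2) tan((s−b)/2) tan((s−c)/2)], giving spherical excess E = 0.1772 rad.
Area = E·R² = 0.1772 × (3389.5)² ≈ 2035735 km².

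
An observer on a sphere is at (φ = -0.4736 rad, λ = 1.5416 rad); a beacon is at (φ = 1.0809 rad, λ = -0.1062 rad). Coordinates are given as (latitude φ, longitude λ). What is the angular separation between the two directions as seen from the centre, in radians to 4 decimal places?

With latitudes φ₁ = -27.135°, φ₂ = 61.931° and longitude difference Δλ = -94.412°:
cos c = sin φ₁ sin φ₂ + cos φ₁ cos φ₂ cos Δλ = (-0.4561)(0.8824) + (0.8899)(0.4705)(-0.0769) = -0.43466,
so c = arccos(-0.43466) = 2.02046 rad.
So the angular separation is 2.0205 rad.

2.0205 rad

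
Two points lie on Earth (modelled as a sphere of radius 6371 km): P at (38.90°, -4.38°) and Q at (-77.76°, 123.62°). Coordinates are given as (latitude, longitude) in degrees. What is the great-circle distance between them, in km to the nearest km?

15085 km

Let φ₁ = 0.6789 rad, φ₂ = -1.3572 rad, and Δλ = 2.2340 rad.
cos c = sin φ₁ sin φ₂ + cos φ₁ cos φ₂ cos Δλ = (0.6280)(-0.9773) + (0.7782)(0.2120)(-0.6157) = -0.71527,
so c = arccos(-0.71527) = 2.36780 rad.
Distance = R·c = 6371 × 2.3678 ≈ 15085 km.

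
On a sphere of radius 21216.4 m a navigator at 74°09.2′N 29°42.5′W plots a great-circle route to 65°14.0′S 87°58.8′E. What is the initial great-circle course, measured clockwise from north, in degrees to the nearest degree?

99°

Δλ = 117.688° = 2.0540 rad.
y = sin Δλ · cos φ₂ = (0.8855)(0.4189) = 0.3710
x = cos φ₁ sin φ₂ − sin φ₁ cos φ₂ cos Δλ = (0.2731)(-0.9080) − (0.9620)(0.4189)(-0.4647) = -0.0607
θ = atan2(y, x) = 99.29°, so the bearing is 99°.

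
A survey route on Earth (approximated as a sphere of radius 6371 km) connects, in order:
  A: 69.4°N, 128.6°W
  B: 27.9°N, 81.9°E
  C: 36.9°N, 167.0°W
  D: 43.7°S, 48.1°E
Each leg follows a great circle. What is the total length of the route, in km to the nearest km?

Leg A→B: central angle 1.3999 rad, distance 8918.6 km.
Leg B→C: central angle 1.5443 rad, distance 9838.5 km.
Leg C→D: central angle 2.6634 rad, distance 16968.5 km.
Total: 8918.6 + 9838.5 + 16968.5 ≈ 35726 km.

35726 km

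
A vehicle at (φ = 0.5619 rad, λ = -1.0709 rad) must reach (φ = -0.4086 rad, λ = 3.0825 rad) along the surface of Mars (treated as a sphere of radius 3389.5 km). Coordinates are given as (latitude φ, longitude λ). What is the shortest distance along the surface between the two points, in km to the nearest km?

Let φ₁ = 0.5619 rad, φ₂ = -0.4086 rad, and Δλ = -2.1298 rad.
cos c = sin φ₁ sin φ₂ + cos φ₁ cos φ₂ cos Δλ = (0.5328)(-0.3973) + (0.8462)(0.9177)(-0.5303) = -0.62354,
so c = arccos(-0.62354) = 2.24405 rad.
Distance = R·c = 3389.5 × 2.2441 ≈ 7606 km.

7606 km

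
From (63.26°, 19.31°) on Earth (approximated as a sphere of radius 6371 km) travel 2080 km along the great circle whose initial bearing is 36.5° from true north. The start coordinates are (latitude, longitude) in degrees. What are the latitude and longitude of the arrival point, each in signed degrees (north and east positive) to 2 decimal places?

74.13°, 63.54°

Angular distance δ = d/R = 2080/6371 = 0.32648 rad; initial bearing θ = 0.6370 rad.
sin φ₂ = sin φ₁ cos δ + cos φ₁ sin δ cos θ = (0.8931)(0.9472) + (0.4499)(0.3207)(0.8039) = 0.9619, so φ₂ = 74.13°.
Δλ = atan2(sin θ sin δ cos φ₁, cos δ − sin φ₁ sin φ₂) = atan2(0.0858, 0.0882) = 44.233°.
λ₂ = 19.310° + 44.233° = 63.54°.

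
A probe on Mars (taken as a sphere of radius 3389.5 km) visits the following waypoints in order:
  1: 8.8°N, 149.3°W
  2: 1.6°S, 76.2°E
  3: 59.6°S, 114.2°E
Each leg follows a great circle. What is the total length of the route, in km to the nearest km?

Leg 1→2: central angle 2.3415 rad, distance 7936.6 km.
Leg 2→3: central angle 1.1344 rad, distance 3845.0 km.
Total: 7936.6 + 3845.0 ≈ 11782 km.

11782 km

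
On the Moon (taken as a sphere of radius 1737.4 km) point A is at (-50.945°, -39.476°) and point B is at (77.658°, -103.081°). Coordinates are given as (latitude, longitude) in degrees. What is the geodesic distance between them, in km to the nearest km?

4073 km

Let φ₁ = -0.8892 rad, φ₂ = 1.3554 rad, and Δλ = -1.1101 rad.
cos c = sin φ₁ sin φ₂ + cos φ₁ cos φ₂ cos Δλ = (-0.7765)(0.9769) + (0.6301)(0.2137)(0.4446) = -0.69872,
so c = arccos(-0.69872) = 2.34441 rad.
Distance = R·c = 1737.4 × 2.3444 ≈ 4073 km.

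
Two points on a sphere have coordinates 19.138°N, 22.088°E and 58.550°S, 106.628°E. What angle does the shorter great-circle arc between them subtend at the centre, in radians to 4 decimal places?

Let φ₁ = 0.3340 rad, φ₂ = -1.0219 rad, and Δλ = 1.4755 rad.
cos c = sin φ₁ sin φ₂ + cos φ₁ cos φ₂ cos Δλ = (0.3278)(-0.8531) + (0.9447)(0.5218)(0.0952) = -0.23278,
so c = arccos(-0.23278) = 1.80573 rad.
So the angular separation is 1.8057 rad.

1.8057 rad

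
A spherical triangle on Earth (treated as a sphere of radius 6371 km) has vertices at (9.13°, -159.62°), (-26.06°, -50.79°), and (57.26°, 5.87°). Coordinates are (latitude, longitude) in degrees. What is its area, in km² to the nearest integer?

Side lengths (central angles): a = 1.6735, b = 1.9644, c = 1.9348 rad; semiperimeter s = 2.7863.
By l'Huilier's theorem, tan(E/4) = √[tan(s/2) tan((s−a)/2) tan((s−b)/2) tan((s−c)/2)], giving spherical excess E = 2.7650 rad.
Area = E·R² = 2.7650 × (6371)² ≈ 112228656 km².

112228656 km²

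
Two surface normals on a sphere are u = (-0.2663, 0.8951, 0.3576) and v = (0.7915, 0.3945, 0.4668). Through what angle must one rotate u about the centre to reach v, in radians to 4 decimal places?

u·v = 0.3093; |u| = 1.0000, |v| = 1.0000.
cos θ = (u·v)/(|u||v|) = 0.3093, so θ = 1.2564 rad.

1.2564 rad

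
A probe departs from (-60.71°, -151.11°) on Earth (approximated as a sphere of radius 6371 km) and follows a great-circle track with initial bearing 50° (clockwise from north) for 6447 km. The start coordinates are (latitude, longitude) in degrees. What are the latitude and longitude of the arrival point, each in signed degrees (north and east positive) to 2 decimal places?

-11.29°, -109.63°

Angular distance δ = d/R = 6447/6371 = 1.01193 rad; initial bearing θ = 0.8727 rad.
sin φ₂ = sin φ₁ cos δ + cos φ₁ sin δ cos θ = (-0.8722)(0.5302) + (0.4892)(0.8479)(0.6428) = -0.1958, so φ₂ = -11.29°.
Δλ = atan2(sin θ sin δ cos φ₁, cos δ − sin φ₁ sin φ₂) = atan2(0.3178, 0.3594) = 41.477°.
λ₂ = -151.110° + 41.477° = -109.63°.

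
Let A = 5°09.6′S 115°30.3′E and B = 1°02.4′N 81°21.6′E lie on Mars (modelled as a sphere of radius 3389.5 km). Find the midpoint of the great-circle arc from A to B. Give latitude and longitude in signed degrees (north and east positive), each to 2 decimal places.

-2.15°, 98.40°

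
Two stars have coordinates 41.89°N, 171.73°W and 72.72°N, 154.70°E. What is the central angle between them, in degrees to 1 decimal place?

With latitudes φ₁ = 41.890°, φ₂ = 72.720° and longitude difference Δλ = -33.570°:
Haversine: a = sin²(Δφ/2) + cos φ₁ cos φ₂ sin²(Δλ/2) = 0.0707 + (0.7444)(0.2970)(0.0834) = 0.08909.
Central angle c = 2·arcsin(√a) = 0.60622 rad.
So the angular separation is 34.7°.

34.7°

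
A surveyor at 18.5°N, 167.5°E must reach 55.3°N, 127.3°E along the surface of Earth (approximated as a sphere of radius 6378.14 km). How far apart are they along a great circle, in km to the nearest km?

5308 km

Let φ₁ = 0.3229 rad, φ₂ = 0.9652 rad, and Δλ = -0.7016 rad.
cos c = sin φ₁ sin φ₂ + cos φ₁ cos φ₂ cos Δλ = (0.3173)(0.8221) + (0.9483)(0.5693)(0.7638) = 0.67321,
so c = arccos(0.67321) = 0.83225 rad.
Distance = R·c = 6378.14 × 0.8322 ≈ 5308 km.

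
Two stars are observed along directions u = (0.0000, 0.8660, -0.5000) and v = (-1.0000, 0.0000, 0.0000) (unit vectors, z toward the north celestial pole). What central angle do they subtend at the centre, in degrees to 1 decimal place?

90.0°

u·v = 0.0000; |u| = 1.0000, |v| = 1.0000.
cos θ = (u·v)/(|u||v|) = 0.0000, so θ = 90.0°.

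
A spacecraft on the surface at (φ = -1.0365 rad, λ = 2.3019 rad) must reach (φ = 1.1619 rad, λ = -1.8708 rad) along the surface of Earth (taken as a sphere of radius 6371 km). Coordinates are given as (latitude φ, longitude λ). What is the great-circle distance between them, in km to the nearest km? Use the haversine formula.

Let φ₁ = -1.0365 rad, φ₂ = 1.1619 rad, and Δλ = 2.1105 rad.
Haversine: a = sin²(Δφ/2) + cos φ₁ cos φ₂ sin²(Δλ/2) = 0.7936 + (0.5092)(0.3976)(0.7569) = 0.94686.
Central angle c = 2·arcsin(√a) = 2.67637 rad.
Distance = R·c = 6371 × 2.6764 ≈ 17051 km.

17051 km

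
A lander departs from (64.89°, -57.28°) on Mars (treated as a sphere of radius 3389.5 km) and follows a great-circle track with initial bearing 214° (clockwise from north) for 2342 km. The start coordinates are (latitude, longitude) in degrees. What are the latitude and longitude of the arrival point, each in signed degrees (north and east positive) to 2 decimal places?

28.27°, -81.15°

Angular distance δ = d/R = 2342/3389.5 = 0.69096 rad; initial bearing θ = 3.7350 rad.
sin φ₂ = sin φ₁ cos δ + cos φ₁ sin δ cos θ = (0.9055)(0.7706) + (0.4244)(0.6373)(-0.8290) = 0.4736, so φ₂ = 28.27°.
Δλ = atan2(sin θ sin δ cos φ₁, cos δ − sin φ₁ sin φ₂) = atan2(-0.1512, 0.3418) = -23.867°.
λ₂ = -57.280° − 23.867° = -81.15°.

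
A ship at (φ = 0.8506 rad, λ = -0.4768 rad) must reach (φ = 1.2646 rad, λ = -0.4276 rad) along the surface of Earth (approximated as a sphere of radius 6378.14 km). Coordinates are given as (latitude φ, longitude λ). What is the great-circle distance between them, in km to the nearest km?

2644 km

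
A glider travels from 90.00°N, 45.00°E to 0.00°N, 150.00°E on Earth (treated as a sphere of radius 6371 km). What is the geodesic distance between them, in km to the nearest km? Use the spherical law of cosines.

In radians: φ₁ = 1.5708, φ₂ = 0.0000, Δλ = 105.000° = 1.8326 rad.
cos c = sin φ₁ sin φ₂ + cos φ₁ cos φ₂ cos Δλ = (1.0000)(0.0000) + (0.0000)(1.0000)(-0.2588) = 0.00000,
so c = arccos(0.00000) = 1.57080 rad.
Distance = R·c = 6371 × 1.5708 ≈ 10008 km.

10008 km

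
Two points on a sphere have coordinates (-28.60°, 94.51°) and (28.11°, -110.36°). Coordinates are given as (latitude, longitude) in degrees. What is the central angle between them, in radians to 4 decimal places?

2.7602 rad

Let φ₁ = -0.4992 rad, φ₂ = 0.4906 rad, and Δλ = 2.7075 rad.
cos c = sin φ₁ sin φ₂ + cos φ₁ cos φ₂ cos Δλ = (-0.4787)(0.4712) + (0.8780)(0.8820)(-0.9073) = -0.92815,
so c = arccos(-0.92815) = 2.76020 rad.
So the angular separation is 2.7602 rad.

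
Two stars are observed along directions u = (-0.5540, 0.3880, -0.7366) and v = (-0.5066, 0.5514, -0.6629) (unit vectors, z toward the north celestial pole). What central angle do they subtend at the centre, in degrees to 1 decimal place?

u·v = 0.9829; |u| = 1.0000, |v| = 1.0001.
cos θ = (u·v)/(|u||v|) = 0.9828, so θ = 10.6°.

10.6°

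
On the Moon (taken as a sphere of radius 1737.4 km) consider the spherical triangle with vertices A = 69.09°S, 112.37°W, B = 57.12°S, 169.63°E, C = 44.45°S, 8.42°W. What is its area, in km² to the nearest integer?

Side lengths (central angles): a = 1.3686, b = 0.9363, c = 0.6010 rad; semiperimeter s = 1.4530.
By l'Huilier's theorem, tan(E/4) = √[tan(s/2) tan((s−a)/2) tan((s−b)/2) tan((s−c)/2)], giving spherical excess E = 0.2678 rad.
Area = E·R² = 0.2678 × (1737.4)² ≈ 808343 km².

808343 km²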